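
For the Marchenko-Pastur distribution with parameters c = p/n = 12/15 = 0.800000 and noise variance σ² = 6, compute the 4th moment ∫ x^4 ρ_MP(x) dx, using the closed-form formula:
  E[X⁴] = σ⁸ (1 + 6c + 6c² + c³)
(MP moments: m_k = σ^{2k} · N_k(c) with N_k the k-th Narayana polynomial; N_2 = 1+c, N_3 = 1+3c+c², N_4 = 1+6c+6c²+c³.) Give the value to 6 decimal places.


E[X⁴] = σ⁸ (1 + 6c + 6c² + c³) (fourth MP moment). With σ² = 6 (so σ⁸ = 1296) and c = 12/15 = 0.800000: E[X⁴] = 1296 · (1 + 6·0.800000 + 6·(0.800000)² + (0.800000)³) = 1296 · 10.152000.

So E[X^4] = 13156.992000.


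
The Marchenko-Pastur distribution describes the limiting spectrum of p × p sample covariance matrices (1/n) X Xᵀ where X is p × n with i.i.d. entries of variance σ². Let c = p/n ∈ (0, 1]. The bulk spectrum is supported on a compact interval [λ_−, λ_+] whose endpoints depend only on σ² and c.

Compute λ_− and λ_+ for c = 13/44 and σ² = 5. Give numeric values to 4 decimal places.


c = 13/44 = 0.295455; √c = 0.543557.
λ_− = σ² (1 − √c)² = 5 · (1 − 0.543557)² = 5 · (0.456443)² = 1.041700.
λ_+ = σ² (1 + √c)² = 5 · (1 + 0.543557)² = 5 · (1.543557)² = 11.912846.

Rounded to 4 decimal places: λ_− ≈ 1.0417, λ_+ ≈ 11.9128.


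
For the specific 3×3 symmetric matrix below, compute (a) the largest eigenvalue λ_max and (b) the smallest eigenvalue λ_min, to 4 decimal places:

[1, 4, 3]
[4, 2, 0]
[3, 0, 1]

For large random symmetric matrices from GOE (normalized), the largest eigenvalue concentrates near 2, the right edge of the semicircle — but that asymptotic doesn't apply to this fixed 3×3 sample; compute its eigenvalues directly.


Since M is real symmetric, all three eigenvalues are real; they are the roots of det(λI − M) = λ³ − (tr M) λ² + s λ − det M, where s is the sum of the principal 2×2 minors.
tr M = 1 + 2 + 1 = 4.
s = (1·2 − 4²) + (1·1 − 3²) + (2·1 − 0²) = -14 + (-8) + 2 = -20.
det M (expand along row 1) = 1·2 − 4·4 + 3·(-6) = -32.
Characteristic polynomial: λ³ − 4λ² − 20λ + 32 = 0.
Substitute λ = y + (tr M)/3 = y + 1.333333 to remove the quadratic term: y³ + p·y + q = 0 with p = s − (tr M)²/3 = -25.333333 and q = −2(tr M)³/27 + (tr M)·s/3 − det M = 0.592593.
Three real roots ⇒ use the trigonometric (Viète) form: r = 2√(−p/3) = 5.811865, φ = arccos(3q/(p·r)) = arccos(-0.012075) = 1.582871 rad.
y_k = r·cos(φ/3 − 2πk/3) for k = 0, 1, 2 gives y = 5.021486, 0.023392, -5.044878.
λ_k = y_k + 1.333333 gives λ = 6.3548, 1.3567, -3.7115 (check: the sum is 4.0000 = tr M).

Hence λ_max = 6.3548 and λ_min = -3.7115.


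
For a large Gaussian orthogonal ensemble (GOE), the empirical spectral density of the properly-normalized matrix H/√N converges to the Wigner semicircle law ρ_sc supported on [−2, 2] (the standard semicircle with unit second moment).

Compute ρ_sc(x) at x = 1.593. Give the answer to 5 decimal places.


ρ_sc(x) = (1/(2π)) √(4 − x²). With x = 1.593:
  4 − x² = 4 − (1.593)² = 4 − 2.537649 = 1.462351.
  √(4 − x²) = 1.209277.
  1/(2π) = 0.159155.
  ρ_sc(1.593) = 0.159155 · 1.209277 = 0.192462.

Rounded to 5 decimal places: ρ_sc(1.593) ≈ 0.19246.


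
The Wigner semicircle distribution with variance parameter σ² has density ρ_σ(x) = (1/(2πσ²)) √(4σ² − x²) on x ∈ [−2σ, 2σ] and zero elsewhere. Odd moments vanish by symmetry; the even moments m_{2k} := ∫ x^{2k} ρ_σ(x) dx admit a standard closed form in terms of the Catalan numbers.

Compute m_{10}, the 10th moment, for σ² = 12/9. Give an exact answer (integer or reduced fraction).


By the scaled semicircle moment identity, m_{2k} = σ^{2k} · C_k with k = 5.
C_5 = (1/(k+1)) · C(2k, k) = (1/6) · C(10, 5) = (1/6) · 252 = 42.
σ^{2k} = (σ²)^k = (12/9)^5 = 1024/243.

Therefore m_{10} = σ^{10} · C_5 = (1024/243) · 42 = 14336/81.


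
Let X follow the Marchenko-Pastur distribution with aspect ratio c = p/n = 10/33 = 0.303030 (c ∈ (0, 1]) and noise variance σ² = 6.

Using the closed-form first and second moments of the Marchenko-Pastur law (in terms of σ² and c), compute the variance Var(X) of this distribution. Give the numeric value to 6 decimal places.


Recall the MP moments m_1 = E[X] = σ² and m_2 = E[X²] = σ⁴ (1 + c).
m_1 = E[X] = σ² = 6, so m_1² = 36.
m_2 = E[X²] = σ⁴ (1 + c) = 36 · (1 + 0.303030) = 36 · 1.303030 = 46.909091.
(Note m_2 − m_1² simplifies to c · σ⁴ = 0.303030 · 36.)

Var(X) = m_2 − m_1² = 46.909091 − 36 = 10.909091.


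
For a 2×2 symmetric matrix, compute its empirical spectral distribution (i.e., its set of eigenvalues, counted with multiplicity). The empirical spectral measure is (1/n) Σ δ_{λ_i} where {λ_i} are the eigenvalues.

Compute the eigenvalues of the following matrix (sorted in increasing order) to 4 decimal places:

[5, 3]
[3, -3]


Since M is real symmetric, both eigenvalues are real; they are the roots of det(λI − M) = λ² − (tr M) λ + det M.
tr M = 5 + (-3) = 2.
det M = 5·(-3) − 3² = -15 − 9 = -24.
Characteristic polynomial: λ² − 2λ − 24 = 0.
Discriminant Δ = (tr M)² − 4·det M = 4 − (-96) = 100; √Δ = 10.000000.
λ = (tr M ± √Δ)/2 = (2 ± 10.000000)/2, giving (tr M − √Δ)/2 = -4.0000 and (tr M + √Δ)/2 = 6.0000.

Eigenvalues sorted in increasing order: [-4.0000, 6.0000].


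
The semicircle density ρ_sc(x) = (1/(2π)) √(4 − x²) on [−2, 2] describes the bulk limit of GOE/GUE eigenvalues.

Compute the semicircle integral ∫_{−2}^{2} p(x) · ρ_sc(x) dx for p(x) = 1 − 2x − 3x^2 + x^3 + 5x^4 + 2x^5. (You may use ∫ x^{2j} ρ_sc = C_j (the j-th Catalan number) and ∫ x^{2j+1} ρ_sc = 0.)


Write p(x) = Σ a_i x^i, split into monomials and integrate each against ρ_sc separately.
Using ∫ x^{2j} ρ_sc = C_j = (1/(j+1)) C(2j, j) (Catalan numbers) and ∫ x^{2j+1} ρ_sc = 0 (odd monomials vanish by symmetry):
  i = 0 (even): a_0 · C_{0} = 1 · 1 = 1
  i = 1 (odd): ∫ x^1 ρ_sc = 0 (vanishes)
  i = 2 (even): a_2 · C_{1} = -3 · 1 = -3
  i = 3 (odd): ∫ x^3 ρ_sc = 0 (vanishes)
  i = 4 (even): a_4 · C_{2} = 5 · 2 = 10
  i = 5 (odd): ∫ x^5 ρ_sc = 0 (vanishes)

Summing the contributions: ∫_{−2}^{2} p(x) ρ_sc(x) dx = 1 + (-3) + 10 = 8.


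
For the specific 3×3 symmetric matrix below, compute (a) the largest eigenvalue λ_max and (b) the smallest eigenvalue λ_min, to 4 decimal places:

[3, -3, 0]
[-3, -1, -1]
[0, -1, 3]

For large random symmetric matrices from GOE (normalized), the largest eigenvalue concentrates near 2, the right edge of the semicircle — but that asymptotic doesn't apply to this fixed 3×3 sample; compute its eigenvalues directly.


Since M is real symmetric, all three eigenvalues are real; they are the roots of det(λI − M) = λ³ − (tr M) λ² + s λ − det M, where s is the sum of the principal 2×2 minors.
tr M = 3 + (-1) + 3 = 5.
s = (3·(-1) − (-3)²) + (3·3 − 0²) + ((-1)·3 − (-1)²) = -12 + 9 + (-4) = -7.
det M (expand along row 1) = 3·(-4) − (-3)·(-9) + 0·3 = -39.
Characteristic polynomial: λ³ − 5λ² − 7λ + 39 = 0.
Substitute λ = y + (tr M)/3 = y + 1.666667 to remove the quadratic term: y³ + p·y + q = 0 with p = s − (tr M)²/3 = -15.333333 and q = −2(tr M)³/27 + (tr M)·s/3 − det M = 18.074074.
Three real roots ⇒ use the trigonometric (Viète) form: r = 2√(−p/3) = 4.521553, φ = arccos(3q/(p·r)) = arccos(-0.782083) = 2.468798 rad.
y_k = r·cos(φ/3 − 2πk/3) for k = 0, 1, 2 gives y = 3.074991, 1.333333, -4.408324.
λ_k = y_k + 1.666667 gives λ = 4.7417, 3.0000, -2.7417 (check: the sum is 5.0000 = tr M).

Hence λ_max = 4.7417 and λ_min = -2.7417.


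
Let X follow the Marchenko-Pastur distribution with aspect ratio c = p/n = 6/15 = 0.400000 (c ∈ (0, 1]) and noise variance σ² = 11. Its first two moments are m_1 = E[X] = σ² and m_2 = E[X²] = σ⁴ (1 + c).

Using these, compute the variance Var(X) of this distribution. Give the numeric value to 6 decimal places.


m_1 = E[X] = σ² = 11, so m_1² = 121.
m_2 = E[X²] = σ⁴ (1 + c) = 121 · (1 + 0.400000) = 121 · 1.400000 = 169.400000.
(Note m_2 − m_1² simplifies to c · σ⁴ = 0.400000 · 121.)

Var(X) = m_2 − m_1² = 169.400000 − 121 = 48.400000.


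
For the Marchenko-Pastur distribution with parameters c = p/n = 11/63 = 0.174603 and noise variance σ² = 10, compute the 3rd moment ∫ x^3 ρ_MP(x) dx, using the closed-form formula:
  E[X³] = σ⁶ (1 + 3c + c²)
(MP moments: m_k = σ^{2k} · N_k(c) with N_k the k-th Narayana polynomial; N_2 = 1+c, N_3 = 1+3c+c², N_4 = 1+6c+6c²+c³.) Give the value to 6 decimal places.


E[X³] = σ⁶ (1 + 3c + c²) (third MP moment). With σ² = 10 (so σ⁶ = 1000) and c = 11/63 = 0.174603: E[X³] = 1000 · (1 + 3·0.174603 + (0.174603)²) = 1000 · 1.554296.

So E[X^3] = 1554.295792.


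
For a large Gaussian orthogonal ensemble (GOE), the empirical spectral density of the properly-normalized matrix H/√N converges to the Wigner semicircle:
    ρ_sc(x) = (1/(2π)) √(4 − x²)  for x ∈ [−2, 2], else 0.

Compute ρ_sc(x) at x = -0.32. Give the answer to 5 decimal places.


ρ_sc(x) = (1/(2π)) √(4 − x²). With x = -0.32:
  4 − x² = 4 − (-0.32)² = 4 − 0.102400 = 3.897600.
  √(4 − x²) = 1.974234.
  1/(2π) = 0.159155.
  ρ_sc(-0.32) = 0.159155 · 1.974234 = 0.314209.

Rounded to 5 decimal places: ρ_sc(-0.32) ≈ 0.31421.


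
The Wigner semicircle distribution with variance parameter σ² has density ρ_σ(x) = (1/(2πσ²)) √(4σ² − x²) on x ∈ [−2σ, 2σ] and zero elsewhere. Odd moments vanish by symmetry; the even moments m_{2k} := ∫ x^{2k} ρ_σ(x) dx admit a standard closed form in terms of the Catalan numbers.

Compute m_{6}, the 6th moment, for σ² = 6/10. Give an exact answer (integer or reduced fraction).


By the scaled semicircle moment identity, m_{2k} = σ^{2k} · C_k with k = 3.
C_3 = (1/(k+1)) · C(2k, k) = (1/4) · C(6, 3) = (1/4) · 20 = 5.
σ^{2k} = (σ²)^k = (6/10)^3 = 27/125.

Therefore m_{6} = σ^{6} · C_3 = (27/125) · 5 = 27/25.


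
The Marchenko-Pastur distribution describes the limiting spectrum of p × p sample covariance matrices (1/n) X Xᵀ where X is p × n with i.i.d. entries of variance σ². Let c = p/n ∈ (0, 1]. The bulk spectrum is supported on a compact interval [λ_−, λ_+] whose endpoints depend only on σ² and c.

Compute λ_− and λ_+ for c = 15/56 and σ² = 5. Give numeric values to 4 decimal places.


c = 15/56 = 0.267857; √c = 0.517549.
λ_− = σ² (1 − √c)² = 5 · (1 − 0.517549)² = 5 · (0.482451)² = 1.163794.
λ_+ = σ² (1 + √c)² = 5 · (1 + 0.517549)² = 5 · (1.517549)² = 11.514777.

Rounded to 4 decimal places: λ_− ≈ 1.1638, λ_+ ≈ 11.5148.


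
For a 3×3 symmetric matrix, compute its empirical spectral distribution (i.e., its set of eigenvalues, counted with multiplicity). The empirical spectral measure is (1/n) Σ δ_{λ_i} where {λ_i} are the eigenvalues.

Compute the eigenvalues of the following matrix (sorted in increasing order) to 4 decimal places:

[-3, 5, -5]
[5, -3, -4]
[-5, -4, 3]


Since M is real symmetric, all three eigenvalues are real; they are the roots of det(λI − M) = λ³ − (tr M) λ² + s λ − det M, where s is the sum of the principal 2×2 minors.
tr M = -3 + (-3) + 3 = -3.
s = ((-3)·(-3) − 5²) + ((-3)·3 − (-5)²) + ((-3)·3 − (-4)²) = -16 + (-34) + (-25) = -75.
det M (expand along row 1) = (-3)·(-25) − 5·(-5) + (-5)·(-35) = 275.
Characteristic polynomial: λ³ + 3λ² − 75λ − 275 = 0.
Substitute λ = y + (tr M)/3 = y − 1.000000 to remove the quadratic term: y³ + p·y + q = 0 with p = s − (tr M)²/3 = -78.000000 and q = −2(tr M)³/27 + (tr M)·s/3 − det M = -198.000000.
Three real roots ⇒ use the trigonometric (Viète) form: r = 2√(−p/3) = 10.198039, φ = arccos(3q/(p·r)) = arccos(0.746750) = 0.727634 rad.
y_k = r·cos(φ/3 − 2πk/3) for k = 0, 1, 2 gives y = 9.899542, -2.828614, -7.070928.
λ_k = y_k − 1.000000 gives λ = 8.8995, -3.8286, -8.0709 (check: the sum is -3.0000 = tr M).

Eigenvalues sorted in increasing order: [-8.0709, -3.8286, 8.8995].


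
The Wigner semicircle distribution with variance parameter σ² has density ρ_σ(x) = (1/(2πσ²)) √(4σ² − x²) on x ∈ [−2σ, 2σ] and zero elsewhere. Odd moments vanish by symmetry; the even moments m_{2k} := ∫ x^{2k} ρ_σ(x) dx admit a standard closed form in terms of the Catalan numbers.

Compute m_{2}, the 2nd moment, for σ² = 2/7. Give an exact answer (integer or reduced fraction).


By the scaled semicircle moment identity, m_{2k} = σ^{2k} · C_k with k = 1.
C_1 = (1/(k+1)) · C(2k, k) = (1/2) · C(2, 1) = (1/2) · 2 = 1.
σ^{2k} = (σ²)^k = (2/7)^1 = 2/7.

Therefore m_{2} = σ^{2} · C_1 = (2/7) · 1 = 2/7.


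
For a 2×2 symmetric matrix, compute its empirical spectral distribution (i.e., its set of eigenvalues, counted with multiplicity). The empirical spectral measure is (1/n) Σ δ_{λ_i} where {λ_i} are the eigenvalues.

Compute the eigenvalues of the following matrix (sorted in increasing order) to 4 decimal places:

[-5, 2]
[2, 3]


Since M is real symmetric, both eigenvalues are real; they are the roots of det(λI − M) = λ² − (tr M) λ + det M.
tr M = -5 + 3 = -2.
det M = (-5)·3 − 2² = -15 − 4 = -19.
Characteristic polynomial: λ² + 2λ − 19 = 0.
Discriminant Δ = (tr M)² − 4·det M = 4 − (-76) = 80; √Δ = 8.944272.
λ = (tr M ± √Δ)/2 = (-2 ± 8.944272)/2, giving (tr M − √Δ)/2 = -5.4721 and (tr M + √Δ)/2 = 3.4721.

Eigenvalues sorted in increasing order: [-5.4721, 3.4721].


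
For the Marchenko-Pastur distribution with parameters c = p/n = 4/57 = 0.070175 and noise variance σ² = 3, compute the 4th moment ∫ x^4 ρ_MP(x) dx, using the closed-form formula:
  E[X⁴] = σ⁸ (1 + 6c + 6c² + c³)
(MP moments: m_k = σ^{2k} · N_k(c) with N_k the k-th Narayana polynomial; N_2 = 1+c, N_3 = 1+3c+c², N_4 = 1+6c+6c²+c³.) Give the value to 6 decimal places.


E[X⁴] = σ⁸ (1 + 6c + 6c² + c³) (fourth MP moment). With σ² = 3 (so σ⁸ = 81) and c = 4/57 = 0.070175: E[X⁴] = 81 · (1 + 6·0.070175 + 6·(0.070175)² + (0.070175)³) = 81 · 1.450946.

So E[X^4] = 117.526607.


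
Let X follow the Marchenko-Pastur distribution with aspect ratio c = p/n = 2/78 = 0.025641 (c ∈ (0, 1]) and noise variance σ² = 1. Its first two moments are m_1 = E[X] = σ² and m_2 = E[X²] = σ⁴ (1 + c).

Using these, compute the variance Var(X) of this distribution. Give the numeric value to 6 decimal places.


m_1 = E[X] = σ² = 1, so m_1² = 1.
m_2 = E[X²] = σ⁴ (1 + c) = 1 · (1 + 0.025641) = 1 · 1.025641 = 1.025641.
(Note m_2 − m_1² simplifies to c · σ⁴ = 0.025641 · 1.)

Var(X) = m_2 − m_1² = 1.025641 − 1 = 0.025641.


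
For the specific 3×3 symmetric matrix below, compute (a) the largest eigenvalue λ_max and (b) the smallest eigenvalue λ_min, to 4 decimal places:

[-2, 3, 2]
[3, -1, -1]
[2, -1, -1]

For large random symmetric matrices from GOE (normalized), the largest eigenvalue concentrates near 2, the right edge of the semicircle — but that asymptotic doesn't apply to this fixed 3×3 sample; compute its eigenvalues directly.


Since M is real symmetric, all three eigenvalues are real; they are the roots of det(λI − M) = λ³ − (tr M) λ² + s λ − det M, where s is the sum of the principal 2×2 minors.
tr M = -2 + (-1) + (-1) = -4.
s = ((-2)·(-1) − 3²) + ((-2)·(-1) − 2²) + ((-1)·(-1) − (-1)²) = -7 + (-2) + 0 = -9.
det M (expand along row 1) = (-2)·0 − 3·(-1) + 2·(-1) = 1.
Characteristic polynomial: λ³ + 4λ² − 9λ − 1 = 0.
Substitute λ = y + (tr M)/3 = y − 1.333333 to remove the quadratic term: y³ + p·y + q = 0 with p = s − (tr M)²/3 = -14.333333 and q = −2(tr M)³/27 + (tr M)·s/3 − det M = 15.740741.
Three real roots ⇒ use the trigonometric (Viète) form: r = 2√(−p/3) = 4.371626, φ = arccos(3q/(p·r)) = arccos(-0.753627) = 2.424359 rad.
y_k = r·cos(φ/3 − 2πk/3) for k = 0, 1, 2 gives y = 3.020178, 1.227104, -4.247282.
λ_k = y_k − 1.333333 gives λ = 1.6868, -0.1062, -5.5806 (check: the sum is -4.0000 = tr M).

Hence λ_max = 1.6868 and λ_min = -5.5806.


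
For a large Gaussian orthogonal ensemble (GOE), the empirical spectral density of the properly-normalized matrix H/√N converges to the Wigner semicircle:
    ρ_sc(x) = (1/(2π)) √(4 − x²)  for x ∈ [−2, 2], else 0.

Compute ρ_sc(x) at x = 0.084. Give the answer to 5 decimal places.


ρ_sc(x) = (1/(2π)) √(4 − x²). With x = 0.084:
  4 − x² = 4 − (0.084)² = 4 − 0.007056 = 3.992944.
  √(4 − x²) = 1.998235.
  1/(2π) = 0.159155.
  ρ_sc(0.084) = 0.159155 · 1.998235 = 0.318029.

Rounded to 5 decimal places: ρ_sc(0.084) ≈ 0.31803.


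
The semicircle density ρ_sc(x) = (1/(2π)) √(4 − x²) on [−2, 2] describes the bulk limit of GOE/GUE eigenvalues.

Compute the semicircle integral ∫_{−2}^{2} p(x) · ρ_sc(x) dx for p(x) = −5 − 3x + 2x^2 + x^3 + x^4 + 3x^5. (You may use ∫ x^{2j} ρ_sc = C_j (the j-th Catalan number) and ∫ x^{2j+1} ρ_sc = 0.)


Write p(x) = Σ a_i x^i, split into monomials and integrate each against ρ_sc separately.
Using ∫ x^{2j} ρ_sc = C_j = (1/(j+1)) C(2j, j) (Catalan numbers) and ∫ x^{2j+1} ρ_sc = 0 (odd monomials vanish by symmetry):
  i = 0 (even): a_0 · C_{0} = -5 · 1 = -5
  i = 1 (odd): ∫ x^1 ρ_sc = 0 (vanishes)
  i = 2 (even): a_2 · C_{1} = 2 · 1 = 2
  i = 3 (odd): ∫ x^3 ρ_sc = 0 (vanishes)
  i = 4 (even): a_4 · C_{2} = 1 · 2 = 2
  i = 5 (odd): ∫ x^5 ρ_sc = 0 (vanishes)

Summing the contributions: ∫_{−2}^{2} p(x) ρ_sc(x) dx = (-5) + 2 + 2 = -1.


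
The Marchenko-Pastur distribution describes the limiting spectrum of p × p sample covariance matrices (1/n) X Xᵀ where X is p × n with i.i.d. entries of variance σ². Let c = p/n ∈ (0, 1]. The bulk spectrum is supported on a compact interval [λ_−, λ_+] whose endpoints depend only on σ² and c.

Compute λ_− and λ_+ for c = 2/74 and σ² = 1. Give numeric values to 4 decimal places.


c = 2/74 = 0.027027; √c = 0.164399.
λ_− = σ² (1 − √c)² = 1 · (1 − 0.164399)² = 1 · (0.835601)² = 0.698229.
λ_+ = σ² (1 + √c)² = 1 · (1 + 0.164399)² = 1 · (1.164399)² = 1.355825.

Rounded to 4 decimal places: λ_− ≈ 0.6982, λ_+ ≈ 1.3558.


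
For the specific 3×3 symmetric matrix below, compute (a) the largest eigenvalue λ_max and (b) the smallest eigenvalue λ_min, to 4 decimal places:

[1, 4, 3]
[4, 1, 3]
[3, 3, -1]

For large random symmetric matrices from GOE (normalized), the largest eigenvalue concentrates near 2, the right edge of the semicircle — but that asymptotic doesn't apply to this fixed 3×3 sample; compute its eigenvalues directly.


Since M is real symmetric, all three eigenvalues are real; they are the roots of det(λI − M) = λ³ − (tr M) λ² + s λ − det M, where s is the sum of the principal 2×2 minors.
tr M = 1 + 1 + (-1) = 1.
s = (1·1 − 4²) + (1·(-1) − 3²) + (1·(-1) − 3²) = -15 + (-10) + (-10) = -35.
det M (expand along row 1) = 1·(-10) − 4·(-13) + 3·9 = 69.
Characteristic polynomial: λ³ − λ² − 35λ − 69 = 0.
Substitute λ = y + (tr M)/3 = y + 0.333333 to remove the quadratic term: y³ + p·y + q = 0 with p = s − (tr M)²/3 = -35.333333 and q = −2(tr M)³/27 + (tr M)·s/3 − det M = -80.740741.
Three real roots ⇒ use the trigonometric (Viète) form: r = 2√(−p/3) = 6.863753, φ = arccos(3q/(p·r)) = arccos(0.998775) = 0.049501 rad.
y_k = r·cos(φ/3 − 2πk/3) for k = 0, 1, 2 gives y = 6.862819, -3.333333, -3.529486.
λ_k = y_k + 0.333333 gives λ = 7.1962, -3.0000, -3.1962 (check: the sum is 1.0000 = tr M).

Hence λ_max = 7.1962 and λ_min = -3.1962.


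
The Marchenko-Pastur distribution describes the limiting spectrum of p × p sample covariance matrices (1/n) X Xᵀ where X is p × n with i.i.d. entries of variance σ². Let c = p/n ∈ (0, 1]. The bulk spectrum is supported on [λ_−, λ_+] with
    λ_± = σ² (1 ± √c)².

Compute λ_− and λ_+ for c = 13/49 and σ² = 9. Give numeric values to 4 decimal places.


c = 13/49 = 0.265306; √c = 0.515079.
λ_− = σ² (1 − √c)² = 9 · (1 − 0.515079)² = 9 · (0.484921)² = 2.116338.
λ_+ = σ² (1 + √c)² = 9 · (1 + 0.515079)² = 9 · (1.515079)² = 20.659173.

Rounded to 4 decimal places: λ_− ≈ 2.1163, λ_+ ≈ 20.6592.


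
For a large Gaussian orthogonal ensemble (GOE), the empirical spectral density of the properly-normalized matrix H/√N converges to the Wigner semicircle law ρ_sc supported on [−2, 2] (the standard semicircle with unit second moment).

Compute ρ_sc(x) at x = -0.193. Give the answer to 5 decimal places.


ρ_sc(x) = (1/(2π)) √(4 − x²). With x = -0.193:
  4 − x² = 4 − (-0.193)² = 4 − 0.037249 = 3.962751.
  √(4 − x²) = 1.990666.
  1/(2π) = 0.159155.
  ρ_sc(-0.193) = 0.159155 · 1.990666 = 0.316824.

Rounded to 5 decimal places: ρ_sc(-0.193) ≈ 0.31682.


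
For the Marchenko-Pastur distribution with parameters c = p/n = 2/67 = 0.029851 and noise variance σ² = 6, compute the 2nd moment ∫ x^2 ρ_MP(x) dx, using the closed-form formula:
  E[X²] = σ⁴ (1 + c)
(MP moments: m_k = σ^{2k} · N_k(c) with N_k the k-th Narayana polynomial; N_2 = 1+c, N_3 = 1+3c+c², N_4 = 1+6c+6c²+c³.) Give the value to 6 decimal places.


E[X²] = σ⁴ (1 + c) (second MP moment). With σ² = 6 (so σ⁴ = 36) and c = 2/67 = 0.029851: E[X²] = 36 · (1 + 0.029851) = 36 · 1.029851.

So E[X^2] = 37.074627.


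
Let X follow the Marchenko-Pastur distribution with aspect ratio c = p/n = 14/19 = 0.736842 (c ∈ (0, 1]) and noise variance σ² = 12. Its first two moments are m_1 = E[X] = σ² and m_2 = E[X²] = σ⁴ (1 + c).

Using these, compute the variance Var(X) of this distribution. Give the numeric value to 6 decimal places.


m_1 = E[X] = σ² = 12, so m_1² = 144.
m_2 = E[X²] = σ⁴ (1 + c) = 144 · (1 + 0.736842) = 144 · 1.736842 = 250.105263.
(Note m_2 − m_1² simplifies to c · σ⁴ = 0.736842 · 144.)

Var(X) = m_2 − m_1² = 250.105263 − 144 = 106.105263.


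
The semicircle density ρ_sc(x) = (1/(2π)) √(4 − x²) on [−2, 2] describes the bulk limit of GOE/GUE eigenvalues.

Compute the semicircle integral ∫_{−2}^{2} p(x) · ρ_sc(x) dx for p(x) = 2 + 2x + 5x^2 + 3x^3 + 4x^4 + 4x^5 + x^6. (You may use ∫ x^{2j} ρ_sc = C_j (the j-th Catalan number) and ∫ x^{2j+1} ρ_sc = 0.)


Write p(x) = Σ a_i x^i, split into monomials and integrate each against ρ_sc separately.
Using ∫ x^{2j} ρ_sc = C_j = (1/(j+1)) C(2j, j) (Catalan numbers) and ∫ x^{2j+1} ρ_sc = 0 (odd monomials vanish by symmetry):
  i = 0 (even): a_0 · C_{0} = 2 · 1 = 2
  i = 1 (odd): ∫ x^1 ρ_sc = 0 (vanishes)
  i = 2 (even): a_2 · C_{1} = 5 · 1 = 5
  i = 3 (odd): ∫ x^3 ρ_sc = 0 (vanishes)
  i = 4 (even): a_4 · C_{2} = 4 · 2 = 8
  i = 5 (odd): ∫ x^5 ρ_sc = 0 (vanishes)
  i = 6 (even): a_6 · C_{3} = 1 · 5 = 5

Summing the contributions: ∫_{−2}^{2} p(x) ρ_sc(x) dx = 2 + 5 + 8 + 5 = 20.


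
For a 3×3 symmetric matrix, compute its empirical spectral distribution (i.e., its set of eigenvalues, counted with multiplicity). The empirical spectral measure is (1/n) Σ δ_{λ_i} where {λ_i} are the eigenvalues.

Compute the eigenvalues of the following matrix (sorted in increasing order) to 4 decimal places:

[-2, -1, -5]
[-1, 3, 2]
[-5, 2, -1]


Since M is real symmetric, all three eigenvalues are real; they are the roots of det(λI − M) = λ³ − (tr M) λ² + s λ − det M, where s is the sum of the principal 2×2 minors.
tr M = -2 + 3 + (-1) = 0.
s = ((-2)·3 − (-1)²) + ((-2)·(-1) − (-5)²) + (3·(-1) − 2²) = -7 + (-23) + (-7) = -37.
det M (expand along row 1) = (-2)·(-7) − (-1)·11 + (-5)·13 = -40.
Characteristic polynomial: λ³ − 37λ + 40 = 0.
Substitute λ = y + (tr M)/3 = y + 0.000000 to remove the quadratic term: y³ + p·y + q = 0 with p = s − (tr M)²/3 = -37.000000 and q = −2(tr M)³/27 + (tr M)·s/3 − det M = 40.000000.
Three real roots ⇒ use the trigonometric (Viète) form: r = 2√(−p/3) = 7.023769, φ = arccos(3q/(p·r)) = arccos(-0.461753) = 2.050766 rad.
y_k = r·cos(φ/3 − 2πk/3) for k = 0, 1, 2 gives y = 5.445606, 1.118945, -6.564551.
λ_k = y_k + 0.000000 gives λ = 5.4456, 1.1189, -6.5646 (check: the sum is 0.0000 = tr M).

Eigenvalues sorted in increasing order: [-6.5646, 1.1189, 5.4456].


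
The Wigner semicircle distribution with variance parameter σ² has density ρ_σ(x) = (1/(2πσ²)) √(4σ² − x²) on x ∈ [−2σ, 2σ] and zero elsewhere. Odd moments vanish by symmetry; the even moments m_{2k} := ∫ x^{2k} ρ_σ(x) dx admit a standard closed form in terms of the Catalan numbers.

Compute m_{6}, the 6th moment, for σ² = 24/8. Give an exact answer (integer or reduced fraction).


By the scaled semicircle moment identity, m_{2k} = σ^{2k} · C_k with k = 3.
C_3 = (1/(k+1)) · C(2k, k) = (1/4) · C(6, 3) = (1/4) · 20 = 5.
σ^{2k} = (σ²)^k = (24/8)^3 = 27.

Therefore m_{6} = σ^{6} · C_3 = 27 · 5 = 135.


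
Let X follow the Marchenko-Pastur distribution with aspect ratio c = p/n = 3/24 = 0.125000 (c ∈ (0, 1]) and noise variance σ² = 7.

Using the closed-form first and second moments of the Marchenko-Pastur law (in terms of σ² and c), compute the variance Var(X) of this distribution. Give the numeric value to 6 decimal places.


Recall the MP moments m_1 = E[X] = σ² and m_2 = E[X²] = σ⁴ (1 + c).
m_1 = E[X] = σ² = 7, so m_1² = 49.
m_2 = E[X²] = σ⁴ (1 + c) = 49 · (1 + 0.125000) = 49 · 1.125000 = 55.125000.
(Note m_2 − m_1² simplifies to c · σ⁴ = 0.125000 · 49.)

Var(X) = m_2 − m_1² = 55.125000 − 49 = 6.125000.


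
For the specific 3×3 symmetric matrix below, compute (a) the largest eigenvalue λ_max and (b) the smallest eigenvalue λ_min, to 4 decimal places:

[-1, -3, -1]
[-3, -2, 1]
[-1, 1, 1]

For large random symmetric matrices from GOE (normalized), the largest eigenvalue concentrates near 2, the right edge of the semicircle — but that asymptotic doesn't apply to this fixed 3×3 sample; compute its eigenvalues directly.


Since M is real symmetric, all three eigenvalues are real; they are the roots of det(λI − M) = λ³ − (tr M) λ² + s λ − det M, where s is the sum of the principal 2×2 minors.
tr M = -1 + (-2) + 1 = -2.
s = ((-1)·(-2) − (-3)²) + ((-1)·1 − (-1)²) + ((-2)·1 − 1²) = -7 + (-2) + (-3) = -12.
det M (expand along row 1) = (-1)·(-3) − (-3)·(-2) + (-1)·(-5) = 2.
Characteristic polynomial: λ³ + 2λ² − 12λ − 2 = 0.
Substitute λ = y + (tr M)/3 = y − 0.666667 to remove the quadratic term: y³ + p·y + q = 0 with p = s − (tr M)²/3 = -13.333333 and q = −2(tr M)³/27 + (tr M)·s/3 − det M = 6.592593.
Three real roots ⇒ use the trigonometric (Viète) form: r = 2√(−p/3) = 4.216370, φ = arccos(3q/(p·r)) = arccos(-0.351803) = 1.930293 rad.
y_k = r·cos(φ/3 − 2πk/3) for k = 0, 1, 2 gives y = 3.373273, 0.504049, -3.877322.
λ_k = y_k − 0.666667 gives λ = 2.7066, -0.1626, -4.5440 (check: the sum is -2.0000 = tr M).

Hence λ_max = 2.7066 and λ_min = -4.5440.


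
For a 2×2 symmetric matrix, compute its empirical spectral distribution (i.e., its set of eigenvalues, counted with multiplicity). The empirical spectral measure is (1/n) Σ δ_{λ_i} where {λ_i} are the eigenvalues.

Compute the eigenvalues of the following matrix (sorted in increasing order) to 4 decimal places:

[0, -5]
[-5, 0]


Since M is real symmetric, both eigenvalues are real; they are the roots of det(λI − M) = λ² − (tr M) λ + det M.
tr M = 0 + 0 = 0.
det M = 0·0 − (-5)² = 0 − 25 = -25.
Characteristic polynomial: λ² − 25 = 0.
Discriminant Δ = (tr M)² − 4·det M = 0 − (-100) = 100; √Δ = 10.000000.
λ = (tr M ± √Δ)/2 = (0 ± 10.000000)/2, giving (tr M − √Δ)/2 = -5.0000 and (tr M + √Δ)/2 = 5.0000.

Eigenvalues sorted in increasing order: [-5.0000, 5.0000].


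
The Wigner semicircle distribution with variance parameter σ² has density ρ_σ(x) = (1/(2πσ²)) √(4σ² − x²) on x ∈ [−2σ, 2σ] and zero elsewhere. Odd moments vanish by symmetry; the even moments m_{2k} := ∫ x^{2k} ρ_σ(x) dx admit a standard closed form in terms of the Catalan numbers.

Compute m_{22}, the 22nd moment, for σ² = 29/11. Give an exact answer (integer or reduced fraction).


By the scaled semicircle moment identity, m_{2k} = σ^{2k} · C_k with k = 11.
C_11 = (1/(k+1)) · C(2k, k) = (1/12) · C(22, 11) = (1/12) · 705432 = 58786.
σ^{2k} = (σ²)^k = (29/11)^11 = 12200509765705829/285311670611.

Therefore m_{22} = σ^{22} · C_11 = (12200509765705829/285311670611) · 58786 = 717219167086782863594/285311670611.


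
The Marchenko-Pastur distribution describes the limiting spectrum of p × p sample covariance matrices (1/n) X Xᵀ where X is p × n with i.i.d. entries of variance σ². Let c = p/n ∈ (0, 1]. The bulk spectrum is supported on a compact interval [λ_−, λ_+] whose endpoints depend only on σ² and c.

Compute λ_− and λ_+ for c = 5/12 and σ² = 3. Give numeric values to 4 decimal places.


c = 5/12 = 0.416667; √c = 0.645497.
λ_− = σ² (1 − √c)² = 3 · (1 − 0.645497)² = 3 · (0.354503)² = 0.377017.
λ_+ = σ² (1 + √c)² = 3 · (1 + 0.645497)² = 3 · (1.645497)² = 8.122983.

Rounded to 4 decimal places: λ_− ≈ 0.3770, λ_+ ≈ 8.1230.


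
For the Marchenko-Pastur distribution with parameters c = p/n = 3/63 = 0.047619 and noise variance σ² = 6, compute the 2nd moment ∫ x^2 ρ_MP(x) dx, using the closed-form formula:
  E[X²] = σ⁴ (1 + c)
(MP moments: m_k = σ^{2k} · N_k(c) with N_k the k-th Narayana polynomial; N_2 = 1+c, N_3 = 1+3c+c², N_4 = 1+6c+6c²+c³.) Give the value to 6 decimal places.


E[X²] = σ⁴ (1 + c) (second MP moment). With σ² = 6 (so σ⁴ = 36) and c = 3/63 = 0.047619: E[X²] = 36 · (1 + 0.047619) = 36 · 1.047619.

So E[X^2] = 37.714286.


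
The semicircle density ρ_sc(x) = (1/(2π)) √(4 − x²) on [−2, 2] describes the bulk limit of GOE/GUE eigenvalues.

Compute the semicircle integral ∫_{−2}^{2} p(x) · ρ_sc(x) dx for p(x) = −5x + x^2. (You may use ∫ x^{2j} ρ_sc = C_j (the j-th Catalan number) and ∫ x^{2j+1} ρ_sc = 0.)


Write p(x) = Σ a_i x^i, split into monomials and integrate each against ρ_sc separately.
Using ∫ x^{2j} ρ_sc = C_j = (1/(j+1)) C(2j, j) (Catalan numbers) and ∫ x^{2j+1} ρ_sc = 0 (odd monomials vanish by symmetry):
  i = 1 (odd): ∫ x^1 ρ_sc = 0 (vanishes)
  i = 2 (even): a_2 · C_{1} = 1 · 1 = 1

Summing the contributions: ∫_{−2}^{2} p(x) ρ_sc(x) dx = 1.


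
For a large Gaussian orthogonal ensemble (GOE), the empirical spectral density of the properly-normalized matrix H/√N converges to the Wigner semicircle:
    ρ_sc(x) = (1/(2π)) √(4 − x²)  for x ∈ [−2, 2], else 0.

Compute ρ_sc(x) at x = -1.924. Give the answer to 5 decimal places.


ρ_sc(x) = (1/(2π)) √(4 − x²). With x = -1.924:
  4 − x² = 4 − (-1.924)² = 4 − 3.701776 = 0.298224.
  √(4 − x²) = 0.546099.
  1/(2π) = 0.159155.
  ρ_sc(-1.924) = 0.159155 · 0.546099 = 0.086914.

Rounded to 5 decimal places: ρ_sc(-1.924) ≈ 0.08691.


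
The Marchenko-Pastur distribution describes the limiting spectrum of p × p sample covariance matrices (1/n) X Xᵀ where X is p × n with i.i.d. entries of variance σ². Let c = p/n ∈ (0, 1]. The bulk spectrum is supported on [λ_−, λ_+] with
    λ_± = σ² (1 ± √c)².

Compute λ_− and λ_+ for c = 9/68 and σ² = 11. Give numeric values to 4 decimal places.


c = 9/68 = 0.132353; √c = 0.363803.
λ_− = σ² (1 − √c)² = 11 · (1 − 0.363803)² = 11 · (0.636197)² = 4.452207.
λ_+ = σ² (1 + √c)² = 11 · (1 + 0.363803)² = 11 · (1.363803)² = 20.459558.

Rounded to 4 decimal places: λ_− ≈ 4.4522, λ_+ ≈ 20.4596.


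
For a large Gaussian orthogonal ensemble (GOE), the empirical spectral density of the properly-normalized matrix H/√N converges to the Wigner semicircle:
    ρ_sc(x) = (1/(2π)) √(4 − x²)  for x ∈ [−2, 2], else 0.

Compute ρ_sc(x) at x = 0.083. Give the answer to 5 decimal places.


ρ_sc(x) = (1/(2π)) √(4 − x²). With x = 0.083:
  4 − x² = 4 − (0.083)² = 4 − 0.006889 = 3.993111.
  √(4 − x²) = 1.998277.
  1/(2π) = 0.159155.
  ρ_sc(0.083) = 0.159155 · 1.998277 = 0.318036.

Rounded to 5 decimal places: ρ_sc(0.083) ≈ 0.31804.


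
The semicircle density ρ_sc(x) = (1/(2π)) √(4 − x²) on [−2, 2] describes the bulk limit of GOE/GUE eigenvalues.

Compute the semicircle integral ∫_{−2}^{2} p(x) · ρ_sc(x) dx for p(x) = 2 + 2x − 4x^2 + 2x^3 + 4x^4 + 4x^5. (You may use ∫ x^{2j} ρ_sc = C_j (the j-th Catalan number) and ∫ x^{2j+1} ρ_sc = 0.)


Write p(x) = Σ a_i x^i, split into monomials and integrate each against ρ_sc separately.
Using ∫ x^{2j} ρ_sc = C_j = (1/(j+1)) C(2j, j) (Catalan numbers) and ∫ x^{2j+1} ρ_sc = 0 (odd monomials vanish by symmetry):
  i = 0 (even): a_0 · C_{0} = 2 · 1 = 2
  i = 1 (odd): ∫ x^1 ρ_sc = 0 (vanishes)
  i = 2 (even): a_2 · C_{1} = -4 · 1 = -4
  i = 3 (odd): ∫ x^3 ρ_sc = 0 (vanishes)
  i = 4 (even): a_4 · C_{2} = 4 · 2 = 8
  i = 5 (odd): ∫ x^5 ρ_sc = 0 (vanishes)

Summing the contributions: ∫_{−2}^{2} p(x) ρ_sc(x) dx = 2 + (-4) + 8 = 6.


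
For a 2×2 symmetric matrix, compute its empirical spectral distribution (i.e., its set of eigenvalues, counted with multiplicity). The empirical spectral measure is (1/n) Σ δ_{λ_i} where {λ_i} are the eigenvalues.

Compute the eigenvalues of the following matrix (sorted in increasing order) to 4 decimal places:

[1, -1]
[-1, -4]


Since M is real symmetric, both eigenvalues are real; they are the roots of det(λI − M) = λ² − (tr M) λ + det M.
tr M = 1 + (-4) = -3.
det M = 1·(-4) − (-1)² = -4 − 1 = -5.
Characteristic polynomial: λ² + 3λ − 5 = 0.
Discriminant Δ = (tr M)² − 4·det M = 9 − (-20) = 29; √Δ = 5.385165.
λ = (tr M ± √Δ)/2 = (-3 ± 5.385165)/2, giving (tr M − √Δ)/2 = -4.1926 and (tr M + √Δ)/2 = 1.1926.

Eigenvalues sorted in increasing order: [-4.1926, 1.1926].


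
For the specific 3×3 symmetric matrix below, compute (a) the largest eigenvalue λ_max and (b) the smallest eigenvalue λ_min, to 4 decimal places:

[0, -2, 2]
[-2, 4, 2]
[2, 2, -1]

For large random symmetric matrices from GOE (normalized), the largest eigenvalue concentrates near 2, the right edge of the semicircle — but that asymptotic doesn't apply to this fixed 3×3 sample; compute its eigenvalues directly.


Since M is real symmetric, all three eigenvalues are real; they are the roots of det(λI − M) = λ³ − (tr M) λ² + s λ − det M, where s is the sum of the principal 2×2 minors.
tr M = 0 + 4 + (-1) = 3.
s = (0·4 − (-2)²) + (0·(-1) − 2²) + (4·(-1) − 2²) = -4 + (-4) + (-8) = -16.
det M (expand along row 1) = 0·(-8) − (-2)·(-2) + 2·(-12) = -28.
Characteristic polynomial: λ³ − 3λ² − 16λ + 28 = 0.
Substitute λ = y + (tr M)/3 = y + 1.000000 to remove the quadratic term: y³ + p·y + q = 0 with p = s − (tr M)²/3 = -19.000000 and q = −2(tr M)³/27 + (tr M)·s/3 − det M = 10.000000.
Three real roots ⇒ use the trigonometric (Viète) form: r = 2√(−p/3) = 5.033223, φ = arccos(3q/(p·r)) = arccos(-0.313705) = 1.889889 rad.
y_k = r·cos(φ/3 − 2πk/3) for k = 0, 1, 2 gives y = 4.067092, 0.534346, -4.601438.
λ_k = y_k + 1.000000 gives λ = 5.0671, 1.5343, -3.6014 (check: the sum is 3.0000 = tr M).

Hence λ_max = 5.0671 and λ_min = -3.6014.


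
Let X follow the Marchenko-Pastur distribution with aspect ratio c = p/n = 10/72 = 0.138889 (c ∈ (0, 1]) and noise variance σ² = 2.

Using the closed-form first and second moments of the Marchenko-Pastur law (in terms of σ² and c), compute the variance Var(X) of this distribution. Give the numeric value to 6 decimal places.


Recall the MP moments m_1 = E[X] = σ² and m_2 = E[X²] = σ⁴ (1 + c).
m_1 = E[X] = σ² = 2, so m_1² = 4.
m_2 = E[X²] = σ⁴ (1 + c) = 4 · (1 + 0.138889) = 4 · 1.138889 = 4.555556.
(Note m_2 − m_1² simplifies to c · σ⁴ = 0.138889 · 4.)

Var(X) = m_2 − m_1² = 4.555556 − 4 = 0.555556.


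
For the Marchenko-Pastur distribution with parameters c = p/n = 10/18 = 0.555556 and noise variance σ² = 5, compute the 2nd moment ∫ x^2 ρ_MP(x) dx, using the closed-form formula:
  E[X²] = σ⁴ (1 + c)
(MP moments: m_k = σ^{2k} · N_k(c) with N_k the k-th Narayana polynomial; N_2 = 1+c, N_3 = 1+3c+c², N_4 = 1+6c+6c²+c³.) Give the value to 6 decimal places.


E[X²] = σ⁴ (1 + c) (second MP moment). With σ² = 5 (so σ⁴ = 25) and c = 10/18 = 0.555556: E[X²] = 25 · (1 + 0.555556) = 25 · 1.555556.

So E[X^2] = 38.888889.


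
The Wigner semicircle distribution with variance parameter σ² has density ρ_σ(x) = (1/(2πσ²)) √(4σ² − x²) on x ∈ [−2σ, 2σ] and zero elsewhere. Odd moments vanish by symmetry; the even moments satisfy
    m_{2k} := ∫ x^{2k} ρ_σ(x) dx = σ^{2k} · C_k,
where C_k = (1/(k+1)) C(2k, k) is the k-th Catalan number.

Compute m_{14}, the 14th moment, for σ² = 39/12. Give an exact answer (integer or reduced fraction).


By the scaled semicircle moment identity, m_{2k} = σ^{2k} · C_k with k = 7.
C_7 = (1/(k+1)) · C(2k, k) = (1/8) · C(14, 7) = (1/8) · 3432 = 429.
σ^{2k} = (σ²)^k = (39/12)^7 = 62748517/16384.

Therefore m_{14} = σ^{14} · C_7 = (62748517/16384) · 429 = 26919113793/16384.


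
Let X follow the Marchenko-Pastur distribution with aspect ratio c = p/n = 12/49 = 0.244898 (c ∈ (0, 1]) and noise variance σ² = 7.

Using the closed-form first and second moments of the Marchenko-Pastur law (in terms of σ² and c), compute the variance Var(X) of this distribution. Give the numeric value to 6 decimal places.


Recall the MP moments m_1 = E[X] = σ² and m_2 = E[X²] = σ⁴ (1 + c).
m_1 = E[X] = σ² = 7, so m_1² = 49.
m_2 = E[X²] = σ⁴ (1 + c) = 49 · (1 + 0.244898) = 49 · 1.244898 = 61.000000.
(Note m_2 − m_1² simplifies to c · σ⁴ = 0.244898 · 49.)

Var(X) = m_2 − m_1² = 61.000000 − 49 = 12.000000.


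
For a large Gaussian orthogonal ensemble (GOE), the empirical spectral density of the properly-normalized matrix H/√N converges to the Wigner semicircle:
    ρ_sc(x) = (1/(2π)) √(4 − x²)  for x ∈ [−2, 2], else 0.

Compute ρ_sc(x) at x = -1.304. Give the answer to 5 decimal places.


ρ_sc(x) = (1/(2π)) √(4 − x²). With x = -1.304:
  4 − x² = 4 − (-1.304)² = 4 − 1.700416 = 2.299584.
  √(4 − x²) = 1.516438.
  1/(2π) = 0.159155.
  ρ_sc(-1.304) = 0.159155 · 1.516438 = 0.241349.

Rounded to 5 decimal places: ρ_sc(-1.304) ≈ 0.24135.


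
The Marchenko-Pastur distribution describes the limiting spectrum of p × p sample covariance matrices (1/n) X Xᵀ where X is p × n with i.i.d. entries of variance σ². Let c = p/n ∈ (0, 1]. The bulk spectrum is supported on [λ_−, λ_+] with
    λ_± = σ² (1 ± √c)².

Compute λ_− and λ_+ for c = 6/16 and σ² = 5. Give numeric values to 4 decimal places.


c = 6/16 = 0.375000; √c = 0.612372.
λ_− = σ² (1 − √c)² = 5 · (1 − 0.612372)² = 5 · (0.387628)² = 0.751276.
λ_+ = σ² (1 + √c)² = 5 · (1 + 0.612372)² = 5 · (1.612372)² = 12.998724.

Rounded to 4 decimal places: λ_− ≈ 0.7513, λ_+ ≈ 12.9987.


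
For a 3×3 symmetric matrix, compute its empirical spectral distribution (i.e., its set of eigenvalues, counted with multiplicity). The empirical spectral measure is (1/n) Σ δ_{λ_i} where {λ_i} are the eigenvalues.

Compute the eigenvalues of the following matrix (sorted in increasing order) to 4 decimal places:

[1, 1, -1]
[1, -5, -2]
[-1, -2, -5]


Since M is real symmetric, all three eigenvalues are real; they are the roots of det(λI − M) = λ³ − (tr M) λ² + s λ − det M, where s is the sum of the principal 2×2 minors.
tr M = 1 + (-5) + (-5) = -9.
s = (1·(-5) − 1²) + (1·(-5) − (-1)²) + ((-5)·(-5) − (-2)²) = -6 + (-6) + 21 = 9.
det M (expand along row 1) = 1·21 − 1·(-7) + (-1)·(-7) = 35.
Characteristic polynomial: λ³ + 9λ² + 9λ − 35 = 0.
Substitute λ = y + (tr M)/3 = y − 3.000000 to remove the quadratic term: y³ + p·y + q = 0 with p = s − (tr M)²/3 = -18.000000 and q = −2(tr M)³/27 + (tr M)·s/3 − det M = -8.000000.
Three real roots ⇒ use the trigonometric (Viète) form: r = 2√(−p/3) = 4.898979, φ = arccos(3q/(p·r)) = arccos(0.272166) = 1.295154 rad.
y_k = r·cos(φ/3 − 2πk/3) for k = 0, 1, 2 gives y = 4.449490, -0.449490, -4.000000.
λ_k = y_k − 3.000000 gives λ = 1.4495, -3.4495, -7.0000 (check: the sum is -9.0000 = tr M).

Eigenvalues sorted in increasing order: [-7.0000, -3.4495, 1.4495].
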